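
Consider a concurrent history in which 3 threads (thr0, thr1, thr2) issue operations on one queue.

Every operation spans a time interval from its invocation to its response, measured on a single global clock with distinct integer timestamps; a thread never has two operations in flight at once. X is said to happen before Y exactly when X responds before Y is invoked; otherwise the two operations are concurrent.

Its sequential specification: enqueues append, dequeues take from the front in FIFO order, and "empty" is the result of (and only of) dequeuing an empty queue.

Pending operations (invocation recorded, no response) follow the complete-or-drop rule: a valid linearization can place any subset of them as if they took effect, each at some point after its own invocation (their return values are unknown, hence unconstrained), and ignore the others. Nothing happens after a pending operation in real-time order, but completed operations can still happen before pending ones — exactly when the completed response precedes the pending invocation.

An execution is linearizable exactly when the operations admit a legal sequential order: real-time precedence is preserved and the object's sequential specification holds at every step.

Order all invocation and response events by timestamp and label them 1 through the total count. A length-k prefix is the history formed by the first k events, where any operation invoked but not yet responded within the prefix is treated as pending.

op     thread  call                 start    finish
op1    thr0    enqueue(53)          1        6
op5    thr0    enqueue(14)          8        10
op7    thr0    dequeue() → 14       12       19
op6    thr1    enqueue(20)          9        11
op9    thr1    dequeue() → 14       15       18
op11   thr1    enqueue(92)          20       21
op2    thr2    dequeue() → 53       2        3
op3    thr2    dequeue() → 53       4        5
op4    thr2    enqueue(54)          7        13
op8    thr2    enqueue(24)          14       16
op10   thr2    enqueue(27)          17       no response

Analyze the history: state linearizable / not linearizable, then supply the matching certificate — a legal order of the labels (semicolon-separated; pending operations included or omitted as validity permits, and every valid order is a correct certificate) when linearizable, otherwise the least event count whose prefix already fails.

events 1..4 are fine; event 5 — the response of op3 at time 5 — makes the prefix non-linearizable
exhaustive check: the 2 completed queue ops admit one real-time order; illegal
completion choices over the 1 pending operation (op1) were checked; none helps
take op2, op3 (pending dropped): step 1 already fails, because op2 dequeue() → 53 cannot occur there

not linearizable — minimal violating prefix: 5 events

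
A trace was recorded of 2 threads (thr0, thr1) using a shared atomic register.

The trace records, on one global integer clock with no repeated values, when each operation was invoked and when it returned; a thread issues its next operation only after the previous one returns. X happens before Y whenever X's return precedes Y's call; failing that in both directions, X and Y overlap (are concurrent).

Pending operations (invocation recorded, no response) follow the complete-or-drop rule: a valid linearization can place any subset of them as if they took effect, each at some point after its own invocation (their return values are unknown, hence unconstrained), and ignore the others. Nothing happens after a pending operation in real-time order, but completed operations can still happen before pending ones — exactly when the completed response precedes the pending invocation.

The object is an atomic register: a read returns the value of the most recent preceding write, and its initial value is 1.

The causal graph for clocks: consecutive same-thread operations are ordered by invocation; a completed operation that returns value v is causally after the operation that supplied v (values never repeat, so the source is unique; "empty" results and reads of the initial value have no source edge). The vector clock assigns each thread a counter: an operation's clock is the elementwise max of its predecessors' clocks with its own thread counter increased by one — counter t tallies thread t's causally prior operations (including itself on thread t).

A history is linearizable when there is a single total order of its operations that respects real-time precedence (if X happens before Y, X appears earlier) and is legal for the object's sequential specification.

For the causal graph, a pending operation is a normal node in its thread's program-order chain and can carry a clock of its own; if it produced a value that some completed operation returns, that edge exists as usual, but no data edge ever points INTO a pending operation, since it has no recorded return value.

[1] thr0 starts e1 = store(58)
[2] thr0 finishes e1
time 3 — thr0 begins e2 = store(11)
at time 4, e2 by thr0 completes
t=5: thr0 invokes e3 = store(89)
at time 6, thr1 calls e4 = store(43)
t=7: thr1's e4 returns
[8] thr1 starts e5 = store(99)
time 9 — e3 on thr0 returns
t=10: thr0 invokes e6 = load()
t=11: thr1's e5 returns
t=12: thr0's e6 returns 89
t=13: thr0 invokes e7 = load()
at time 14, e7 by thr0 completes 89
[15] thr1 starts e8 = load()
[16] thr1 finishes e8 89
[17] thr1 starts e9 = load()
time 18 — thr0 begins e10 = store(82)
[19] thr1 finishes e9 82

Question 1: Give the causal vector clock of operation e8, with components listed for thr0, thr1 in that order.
no predecessors for e4 (invoked 6): thr1 increments from zero → (0, 1)
no predecessors for e1 (invoked 1): thr0 increments from zero → (1, 0)
e5 (invocation 8): componentwise max over VC(e4)=(0, 1), +1 at thr1, giving (0, 2)
e2 (invocation 3): componentwise max over VC(e1)=(1, 0), +1 at thr0, giving (2, 0)
e3 (invocation 5): componentwise max over VC(e2)=(2, 0), +1 at thr0, giving (3, 0)
e6 (invocation 10): componentwise max over VC(e3)=(3, 0), +1 at thr0, giving (4, 0)
e7 (invocation 13): componentwise max over VC(e3)=(3, 0), VC(e6)=(4, 0), +1 at thr0, giving (5, 0)
e8 (invocation 15): componentwise max over VC(e3)=(3, 0), VC(e5)=(0, 2), +1 at thr1, giving (3, 3)
e10 (invocation 18): componentwise max over VC(e7)=(5, 0), +1 at thr0, giving (6, 0)
e9 (invocation 17): componentwise max over VC(e8)=(3, 3), VC(e10)=(6, 0), +1 at thr1, giving (6, 4)
target: VC(e8) = (3, 3)

(3, 3)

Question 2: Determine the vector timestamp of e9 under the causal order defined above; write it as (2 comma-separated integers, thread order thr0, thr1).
e4 (invocation 6): nothing precedes it; thr1's component alone gives (0, 1)
e1 (invocation 1): nothing precedes it; thr0's component alone gives (1, 0)
merge at e5 (invoked 8): VC(e4)=(0, 1), own-thread bump on thr1 → (0, 2)
merge at e2 (invoked 3): VC(e1)=(1, 0), own-thread bump on thr0 → (2, 0)
merge at e3 (invoked 5): VC(e2)=(2, 0), own-thread bump on thr0 → (3, 0)
merge at e6 (invoked 10): VC(e3)=(3, 0), own-thread bump on thr0 → (4, 0)
merge at e7 (invoked 13): VC(e3)=(3, 0), VC(e6)=(4, 0), own-thread bump on thr0 → (5, 0)
merge at e8 (invoked 15): VC(e3)=(3, 0), VC(e5)=(0, 2), own-thread bump on thr1 → (3, 3)
merge at e10 (invoked 18): VC(e7)=(5, 0), own-thread bump on thr0 → (6, 0)
merge at e9 (invoked 17): VC(e8)=(3, 3), VC(e10)=(6, 0), own-thread bump on thr1 → (6, 4)
target: VC(e9) = (6, 4)

(6, 4)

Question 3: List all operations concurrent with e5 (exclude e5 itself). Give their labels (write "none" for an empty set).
e5 spans [8,11]: anything still running between times 8 and 11 counts as concurrent
e1 [1,2]: before
e2 [3,4]: before
e3 [5,9]: concurrent
e4 [6,7]: before
e6 [10,12]: concurrent
e7 [13,14]: after
e8 [15,16]: after
e9 [17,19]: after
e10 [18,…): after

e3, e6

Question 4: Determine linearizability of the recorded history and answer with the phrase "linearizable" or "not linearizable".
witness order: e1, e2, e4, e5, e3, e6, e7, e8, e10, e9
1. e1 store(58), leaving value 58
2. e2 store(11), leaving value 11
3. e4 store(43), leaving value 43
4. e5 store(99), leaving value 99
5. e3 store(89), leaving value 89
6. e6 load() → 89, leaving value 89
7. e7 load() → 89, leaving value 89
8. e8 load() → 89, leaving value 89
9. e10 store(82) (pending, included), leaving value 82
10. e9 load() → 82, leaving value 82

linearizable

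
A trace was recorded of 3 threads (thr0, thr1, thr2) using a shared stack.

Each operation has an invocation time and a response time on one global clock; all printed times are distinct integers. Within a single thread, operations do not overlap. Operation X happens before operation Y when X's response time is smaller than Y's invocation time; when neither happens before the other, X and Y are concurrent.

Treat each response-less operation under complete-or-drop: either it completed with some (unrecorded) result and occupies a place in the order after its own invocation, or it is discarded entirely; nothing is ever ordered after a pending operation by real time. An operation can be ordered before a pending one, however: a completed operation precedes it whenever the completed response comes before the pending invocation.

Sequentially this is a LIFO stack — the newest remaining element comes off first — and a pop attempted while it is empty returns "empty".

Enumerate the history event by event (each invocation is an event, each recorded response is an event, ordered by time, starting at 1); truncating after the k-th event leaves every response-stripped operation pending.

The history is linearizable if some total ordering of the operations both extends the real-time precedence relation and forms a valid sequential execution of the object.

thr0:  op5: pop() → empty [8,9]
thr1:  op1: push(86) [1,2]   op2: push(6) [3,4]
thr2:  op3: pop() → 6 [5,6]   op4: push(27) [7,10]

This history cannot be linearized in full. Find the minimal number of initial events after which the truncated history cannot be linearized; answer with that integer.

events 1..8 are linearizable; a witness order is op1, op2, op3:
step 1: op1 push(86) — stack <86>
step 2: op2 push(6) — stack <86,6>
step 3: op3 pop() → 6 — stack <86>
once event 9 joins (op5's response, time 9), exhaustive search finds no witness
no escape via the 1 pending operation (op4): every completion choice fails
take op1, op2, op3, op5 (pending dropped): step 4 already fails, because op5 pop() → empty cannot occur there

9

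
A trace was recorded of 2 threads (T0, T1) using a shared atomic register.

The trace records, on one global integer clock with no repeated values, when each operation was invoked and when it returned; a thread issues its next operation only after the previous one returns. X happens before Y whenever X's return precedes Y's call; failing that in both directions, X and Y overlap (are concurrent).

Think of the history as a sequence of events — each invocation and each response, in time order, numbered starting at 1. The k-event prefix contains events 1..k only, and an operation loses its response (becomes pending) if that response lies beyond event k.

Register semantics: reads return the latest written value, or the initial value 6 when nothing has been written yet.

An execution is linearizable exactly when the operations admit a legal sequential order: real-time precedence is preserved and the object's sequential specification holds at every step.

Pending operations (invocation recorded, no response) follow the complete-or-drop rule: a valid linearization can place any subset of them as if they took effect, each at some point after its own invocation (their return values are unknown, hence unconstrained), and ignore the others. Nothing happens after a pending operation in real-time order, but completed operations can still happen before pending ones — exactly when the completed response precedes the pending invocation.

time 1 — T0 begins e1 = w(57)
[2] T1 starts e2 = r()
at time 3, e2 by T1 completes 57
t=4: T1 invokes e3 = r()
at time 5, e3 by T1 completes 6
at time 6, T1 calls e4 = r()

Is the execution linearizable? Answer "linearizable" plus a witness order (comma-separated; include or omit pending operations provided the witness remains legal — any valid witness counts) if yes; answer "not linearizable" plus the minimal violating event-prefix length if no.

not linearizable — minimal violating prefix: 5 events

the violation lands at event 5, e3's response at time 5: events 1..4 linearize, events 1..5 do not
exactly one order of the 2 completed ops respects real time; the atomic register replay fails
include/drop combinations of the 1 pending operation (e1) were all tried; none helps
one such order, e2, e3 (pending dropped), breaks at step 1 where e2 r() → 57 is illegal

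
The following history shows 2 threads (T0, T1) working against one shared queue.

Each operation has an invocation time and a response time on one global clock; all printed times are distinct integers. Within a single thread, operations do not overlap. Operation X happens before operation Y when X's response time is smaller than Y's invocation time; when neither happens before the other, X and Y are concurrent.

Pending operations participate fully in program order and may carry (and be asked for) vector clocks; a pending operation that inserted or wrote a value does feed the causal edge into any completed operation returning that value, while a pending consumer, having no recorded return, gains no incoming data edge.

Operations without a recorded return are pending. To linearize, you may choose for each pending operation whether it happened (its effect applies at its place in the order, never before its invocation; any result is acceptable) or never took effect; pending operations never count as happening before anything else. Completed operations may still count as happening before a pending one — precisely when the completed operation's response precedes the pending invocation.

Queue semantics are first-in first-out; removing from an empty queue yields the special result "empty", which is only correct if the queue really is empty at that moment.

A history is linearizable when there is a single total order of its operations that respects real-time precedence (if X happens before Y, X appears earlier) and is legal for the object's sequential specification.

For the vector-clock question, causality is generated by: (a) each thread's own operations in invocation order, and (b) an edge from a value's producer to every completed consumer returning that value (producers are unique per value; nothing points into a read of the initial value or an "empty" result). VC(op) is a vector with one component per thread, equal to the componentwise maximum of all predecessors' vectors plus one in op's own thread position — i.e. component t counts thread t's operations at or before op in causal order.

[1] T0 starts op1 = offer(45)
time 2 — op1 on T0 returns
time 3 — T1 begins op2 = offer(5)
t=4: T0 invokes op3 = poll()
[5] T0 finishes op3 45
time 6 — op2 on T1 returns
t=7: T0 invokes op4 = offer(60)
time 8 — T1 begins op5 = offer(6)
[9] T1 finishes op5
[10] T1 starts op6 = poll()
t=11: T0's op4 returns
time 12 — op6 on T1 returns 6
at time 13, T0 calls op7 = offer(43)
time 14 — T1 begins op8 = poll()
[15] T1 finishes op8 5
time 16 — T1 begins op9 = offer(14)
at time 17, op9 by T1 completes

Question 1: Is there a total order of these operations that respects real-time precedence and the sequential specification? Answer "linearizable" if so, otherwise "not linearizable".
events 1..11 are fine; event 12 — the response of op6 at time 12 — makes the prefix non-linearizable
6 orders of the 6 completed queue ops respect real time; none is legal
take op1, op2, op3, op4, op5, op6: step 6 already fails, because op6 poll() → 6 cannot occur there
take op1, op2, op3, op5, op4, op6: step 6 already fails, because op6 poll() → 6 cannot occur there

not linearizable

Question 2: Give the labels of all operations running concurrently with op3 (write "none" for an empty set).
overlap test against op3 [4,5]: concurrent iff the interval meets 4..5
op1 [1,2]: before
op2 [3,6]: concurrent
op4 [7,11]: after
op5 [8,9]: after
op6 [10,12]: after
op7 [13,…): after
op8 [14,15]: after
op9 [16,17]: after

op2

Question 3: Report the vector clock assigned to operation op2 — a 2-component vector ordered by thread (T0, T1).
op2, invoked 3, has no incoming edges; only T1's bump applies → (0, 1)
op1, invoked 1, has no incoming edges; only T0's bump applies → (1, 0)
op5 (invocation 8): componentwise max over VC(op2)=(0, 1), +1 at T1, giving (0, 2)
op3 (invocation 4): componentwise max over VC(op1)=(1, 0), +1 at T0, giving (2, 0)
op6 (invocation 10): componentwise max over VC(op5)=(0, 2), +1 at T1, giving (0, 3)
op4 (invocation 7): componentwise max over VC(op3)=(2, 0), +1 at T0, giving (3, 0)
op8 (invocation 14): componentwise max over VC(op2)=(0, 1), VC(op6)=(0, 3), +1 at T1, giving (0, 4)
op7 (invocation 13): componentwise max over VC(op4)=(3, 0), +1 at T0, giving (4, 0)
op9 (invocation 16): componentwise max over VC(op8)=(0, 4), +1 at T1, giving (0, 5)
target: VC(op2) = (0, 1)

(0, 1)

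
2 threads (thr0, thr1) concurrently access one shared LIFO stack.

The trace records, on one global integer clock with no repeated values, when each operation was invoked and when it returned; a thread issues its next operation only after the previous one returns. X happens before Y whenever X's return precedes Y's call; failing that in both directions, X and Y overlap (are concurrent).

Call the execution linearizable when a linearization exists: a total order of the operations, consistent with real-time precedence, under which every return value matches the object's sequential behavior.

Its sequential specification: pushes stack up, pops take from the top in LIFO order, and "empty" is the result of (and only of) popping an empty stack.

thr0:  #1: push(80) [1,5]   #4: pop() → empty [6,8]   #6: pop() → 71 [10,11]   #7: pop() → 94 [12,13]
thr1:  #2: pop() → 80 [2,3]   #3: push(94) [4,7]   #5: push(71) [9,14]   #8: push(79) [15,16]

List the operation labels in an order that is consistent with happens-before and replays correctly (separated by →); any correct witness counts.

#1 → #2 → #4 → #3 → #5 → #6 → #7 → #8

1. #1 push(80), leaving stack <80>
2. #2 pop() → 80, leaving stack <>
3. #4 pop() → empty, leaving stack <>
4. #3 push(94), leaving stack <94>
5. #5 push(71), leaving stack <94,71>
6. #6 pop() → 71, leaving stack <94>
7. #7 pop() → 94, leaving stack <>
8. #8 push(79), leaving stack <79>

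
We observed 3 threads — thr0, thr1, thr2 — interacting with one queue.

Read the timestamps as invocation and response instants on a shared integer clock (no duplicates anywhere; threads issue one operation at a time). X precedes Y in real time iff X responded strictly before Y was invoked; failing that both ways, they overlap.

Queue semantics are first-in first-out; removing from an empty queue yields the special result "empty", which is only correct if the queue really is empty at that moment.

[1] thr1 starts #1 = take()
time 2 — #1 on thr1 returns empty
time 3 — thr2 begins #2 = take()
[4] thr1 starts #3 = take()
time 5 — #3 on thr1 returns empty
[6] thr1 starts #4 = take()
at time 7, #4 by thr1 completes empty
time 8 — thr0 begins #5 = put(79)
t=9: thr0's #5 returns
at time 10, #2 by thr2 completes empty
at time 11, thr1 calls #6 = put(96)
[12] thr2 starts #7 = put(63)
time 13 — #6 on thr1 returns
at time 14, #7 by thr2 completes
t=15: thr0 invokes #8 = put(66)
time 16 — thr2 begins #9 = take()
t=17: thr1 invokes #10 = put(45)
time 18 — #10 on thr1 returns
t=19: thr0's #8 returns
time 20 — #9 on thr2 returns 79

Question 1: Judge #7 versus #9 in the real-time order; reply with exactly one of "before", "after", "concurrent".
before

#7 spans [12,14], #9 spans [16,20]
resp(#7)=14 < inv(#9)=16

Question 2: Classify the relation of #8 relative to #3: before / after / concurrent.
after

#8 spans [15,19], #3 spans [4,5]
resp(#3)=5 < inv(#8)=15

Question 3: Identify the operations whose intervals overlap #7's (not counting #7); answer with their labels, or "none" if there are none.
#6

#7 runs from 12 to 14; window-overlapping ops are concurrent
#1 [1,2]: before
#2 [3,10]: before
#3 [4,5]: before
#4 [6,7]: before
#5 [8,9]: before
#6 [11,13]: concurrent
#8 [15,19]: after
#9 [16,20]: after
#10 [17,18]: after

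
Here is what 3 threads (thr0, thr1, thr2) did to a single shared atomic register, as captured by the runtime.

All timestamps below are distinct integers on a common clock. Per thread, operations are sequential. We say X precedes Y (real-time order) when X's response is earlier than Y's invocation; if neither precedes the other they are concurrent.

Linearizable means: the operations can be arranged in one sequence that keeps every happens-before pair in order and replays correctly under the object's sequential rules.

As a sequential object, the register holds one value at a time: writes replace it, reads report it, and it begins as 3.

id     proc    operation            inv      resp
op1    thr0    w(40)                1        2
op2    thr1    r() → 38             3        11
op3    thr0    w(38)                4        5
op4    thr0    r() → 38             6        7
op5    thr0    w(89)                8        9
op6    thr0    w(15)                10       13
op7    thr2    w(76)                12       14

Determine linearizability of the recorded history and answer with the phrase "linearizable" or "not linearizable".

linearizable

a witness: op1, op3, op2, op4, op5, op6, op7
step 1: op1 w(40) — value 40
step 2: op3 w(38) — value 38
step 3: op2 r() → 38 — value 38
step 4: op4 r() → 38 — value 38
step 5: op5 w(89) — value 89
step 6: op6 w(15) — value 15
step 7: op7 w(76) — value 76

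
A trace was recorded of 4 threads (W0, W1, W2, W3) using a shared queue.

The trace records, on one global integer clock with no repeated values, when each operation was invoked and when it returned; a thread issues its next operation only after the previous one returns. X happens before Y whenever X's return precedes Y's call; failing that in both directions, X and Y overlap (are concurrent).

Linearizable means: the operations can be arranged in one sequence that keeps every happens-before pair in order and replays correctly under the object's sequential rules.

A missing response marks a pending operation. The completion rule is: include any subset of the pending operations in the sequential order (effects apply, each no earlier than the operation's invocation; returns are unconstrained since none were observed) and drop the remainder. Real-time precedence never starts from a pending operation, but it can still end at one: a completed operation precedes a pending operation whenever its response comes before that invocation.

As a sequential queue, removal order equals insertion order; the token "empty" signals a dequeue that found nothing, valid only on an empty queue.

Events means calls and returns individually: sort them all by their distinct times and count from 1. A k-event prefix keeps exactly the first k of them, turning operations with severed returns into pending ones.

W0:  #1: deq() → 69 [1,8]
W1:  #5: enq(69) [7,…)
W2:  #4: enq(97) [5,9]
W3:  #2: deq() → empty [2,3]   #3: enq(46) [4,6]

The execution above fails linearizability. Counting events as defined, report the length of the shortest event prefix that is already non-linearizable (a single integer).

8

events 1..7 are still linearizable — one witness is #1, #2, #3:
1. #1 deq() (pending, included), leaving queue <>
2. #2 deq() → empty, leaving queue <>
3. #3 enq(46), leaving queue <46>
once event 8 joins (#1's response, time 8), exhaustive search finds no witness
no completion choice of the 2 pending operations (#4, #5) rescues it — every subset was tried
e.g. #1, #2, #3 (pending dropped): illegal at step 1, since #1 deq() → 69 cannot apply there
e.g. #2, #1, #3 (pending dropped): illegal at step 2, since #1 deq() → 69 cannot apply there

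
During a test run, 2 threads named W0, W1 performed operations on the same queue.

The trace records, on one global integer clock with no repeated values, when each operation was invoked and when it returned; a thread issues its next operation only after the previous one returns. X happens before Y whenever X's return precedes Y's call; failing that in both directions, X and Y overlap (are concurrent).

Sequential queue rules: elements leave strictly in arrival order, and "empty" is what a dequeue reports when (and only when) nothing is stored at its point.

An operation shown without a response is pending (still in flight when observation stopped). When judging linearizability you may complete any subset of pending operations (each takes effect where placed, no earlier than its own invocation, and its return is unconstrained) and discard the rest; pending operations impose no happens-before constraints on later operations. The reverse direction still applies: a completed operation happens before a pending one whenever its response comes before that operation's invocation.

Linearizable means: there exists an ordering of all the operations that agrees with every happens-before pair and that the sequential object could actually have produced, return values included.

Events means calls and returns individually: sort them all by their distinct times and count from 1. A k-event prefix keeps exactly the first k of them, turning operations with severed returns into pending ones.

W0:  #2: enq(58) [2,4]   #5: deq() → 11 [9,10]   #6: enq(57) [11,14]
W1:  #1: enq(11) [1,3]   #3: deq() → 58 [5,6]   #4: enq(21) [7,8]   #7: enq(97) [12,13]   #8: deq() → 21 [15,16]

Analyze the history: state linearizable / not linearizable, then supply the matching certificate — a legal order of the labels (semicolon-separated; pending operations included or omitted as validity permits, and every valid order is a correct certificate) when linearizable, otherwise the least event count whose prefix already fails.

linearizable — witness: #2; #1; #3; #4; #5; #6; #7; #8

step 1: #2 enq(58) — queue <58>
step 2: #1 enq(11) — queue <58,11>
step 3: #3 deq() → 58 — queue <11>
step 4: #4 enq(21) — queue <11,21>
step 5: #5 deq() → 11 — queue <21>
step 6: #6 enq(57) — queue <21,57>
step 7: #7 enq(97) — queue <21,57,97>
step 8: #8 deq() → 21 — queue <57,97>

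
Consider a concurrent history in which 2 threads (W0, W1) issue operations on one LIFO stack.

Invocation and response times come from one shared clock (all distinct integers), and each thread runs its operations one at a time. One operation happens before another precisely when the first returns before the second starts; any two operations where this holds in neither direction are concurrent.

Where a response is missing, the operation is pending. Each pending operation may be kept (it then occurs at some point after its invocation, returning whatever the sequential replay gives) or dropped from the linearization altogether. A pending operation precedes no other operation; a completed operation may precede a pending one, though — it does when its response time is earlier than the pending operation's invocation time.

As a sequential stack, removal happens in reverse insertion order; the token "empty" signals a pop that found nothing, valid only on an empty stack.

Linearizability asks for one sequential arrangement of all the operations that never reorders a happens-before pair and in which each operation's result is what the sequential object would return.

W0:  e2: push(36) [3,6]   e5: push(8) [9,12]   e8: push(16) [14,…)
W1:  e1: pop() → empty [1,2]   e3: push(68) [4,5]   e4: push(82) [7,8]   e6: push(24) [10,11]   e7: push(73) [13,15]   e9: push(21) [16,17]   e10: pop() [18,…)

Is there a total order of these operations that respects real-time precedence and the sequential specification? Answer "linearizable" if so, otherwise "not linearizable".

linearizable

a witness: e1, e2, e3, e4, e5, e6, e7, e8, e9
step 1: e1 pop() → empty — stack <>
step 2: e2 push(36) — stack <36>
step 3: e3 push(68) — stack <36,68>
step 4: e4 push(82) — stack <36,68,82>
step 5: e5 push(8) — stack <36,68,82,8>
step 6: e6 push(24) — stack <36,68,82,8,24>
step 7: e7 push(73) — stack <36,68,82,8,24,73>
step 8: e8 push(16) (pending, included) — stack <36,68,82,8,24,73,16>
step 9: e9 push(21) — stack <36,68,82,8,24,73,16,21>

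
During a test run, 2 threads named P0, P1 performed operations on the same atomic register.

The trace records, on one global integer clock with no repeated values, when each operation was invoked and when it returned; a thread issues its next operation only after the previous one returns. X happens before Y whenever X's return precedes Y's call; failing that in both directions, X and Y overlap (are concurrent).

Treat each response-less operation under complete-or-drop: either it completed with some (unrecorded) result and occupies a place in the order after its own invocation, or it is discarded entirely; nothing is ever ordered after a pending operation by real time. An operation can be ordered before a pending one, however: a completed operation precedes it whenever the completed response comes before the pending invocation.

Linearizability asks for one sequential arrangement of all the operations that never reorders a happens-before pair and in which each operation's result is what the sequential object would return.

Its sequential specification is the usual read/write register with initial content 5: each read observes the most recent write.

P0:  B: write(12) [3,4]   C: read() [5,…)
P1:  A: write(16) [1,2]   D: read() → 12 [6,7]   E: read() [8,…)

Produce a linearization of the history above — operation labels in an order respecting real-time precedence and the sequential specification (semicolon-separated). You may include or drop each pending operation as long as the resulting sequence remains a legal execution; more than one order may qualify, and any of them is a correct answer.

1. A write(16), leaving value 16
2. B write(12), leaving value 12
3. C read() (pending, included), leaving value 12
4. D read() → 12, leaving value 12

A; B; C; D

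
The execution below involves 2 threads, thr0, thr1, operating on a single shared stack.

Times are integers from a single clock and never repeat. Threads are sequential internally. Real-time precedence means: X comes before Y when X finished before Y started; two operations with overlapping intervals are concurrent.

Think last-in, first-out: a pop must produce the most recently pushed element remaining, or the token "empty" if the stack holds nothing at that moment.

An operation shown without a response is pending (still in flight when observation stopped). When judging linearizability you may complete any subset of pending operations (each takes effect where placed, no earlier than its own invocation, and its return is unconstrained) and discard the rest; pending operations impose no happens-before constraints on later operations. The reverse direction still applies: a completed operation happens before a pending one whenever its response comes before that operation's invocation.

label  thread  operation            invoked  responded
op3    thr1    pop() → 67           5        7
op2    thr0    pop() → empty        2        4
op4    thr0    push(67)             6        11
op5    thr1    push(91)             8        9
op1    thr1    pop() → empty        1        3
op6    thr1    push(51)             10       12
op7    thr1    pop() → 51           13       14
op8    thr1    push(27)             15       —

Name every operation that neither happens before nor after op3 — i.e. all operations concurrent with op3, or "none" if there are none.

op4

op3 spans [5,7]: anything still running between times 5 and 7 counts as concurrent
op1 [1,3]: before
op2 [2,4]: before
op4 [6,11]: concurrent
op5 [8,9]: after
op6 [10,12]: after
op7 [13,14]: after
op8 [15,…): after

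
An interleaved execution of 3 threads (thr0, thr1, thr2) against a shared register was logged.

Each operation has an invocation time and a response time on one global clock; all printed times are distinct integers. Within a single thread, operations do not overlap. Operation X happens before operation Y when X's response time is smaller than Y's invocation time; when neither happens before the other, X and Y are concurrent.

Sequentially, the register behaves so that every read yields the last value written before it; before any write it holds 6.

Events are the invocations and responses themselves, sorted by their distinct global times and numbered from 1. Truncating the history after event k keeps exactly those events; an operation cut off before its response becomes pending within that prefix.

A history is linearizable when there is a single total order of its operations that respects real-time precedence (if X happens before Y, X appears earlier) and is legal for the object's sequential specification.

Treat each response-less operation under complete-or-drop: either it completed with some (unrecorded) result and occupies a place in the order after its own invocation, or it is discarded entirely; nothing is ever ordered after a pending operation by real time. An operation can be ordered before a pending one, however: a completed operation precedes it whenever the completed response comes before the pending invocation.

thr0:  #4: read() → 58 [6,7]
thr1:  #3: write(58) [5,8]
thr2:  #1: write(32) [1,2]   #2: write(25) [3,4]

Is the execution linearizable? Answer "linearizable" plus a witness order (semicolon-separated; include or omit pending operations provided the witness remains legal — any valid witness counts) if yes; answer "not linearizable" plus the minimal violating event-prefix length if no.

linearizable — witness: #1; #2; #3; #4

step 1: #1 write(32) — value 32
step 2: #2 write(25) — value 25
step 3: #3 write(58) — value 58
step 4: #4 read() → 58 — value 58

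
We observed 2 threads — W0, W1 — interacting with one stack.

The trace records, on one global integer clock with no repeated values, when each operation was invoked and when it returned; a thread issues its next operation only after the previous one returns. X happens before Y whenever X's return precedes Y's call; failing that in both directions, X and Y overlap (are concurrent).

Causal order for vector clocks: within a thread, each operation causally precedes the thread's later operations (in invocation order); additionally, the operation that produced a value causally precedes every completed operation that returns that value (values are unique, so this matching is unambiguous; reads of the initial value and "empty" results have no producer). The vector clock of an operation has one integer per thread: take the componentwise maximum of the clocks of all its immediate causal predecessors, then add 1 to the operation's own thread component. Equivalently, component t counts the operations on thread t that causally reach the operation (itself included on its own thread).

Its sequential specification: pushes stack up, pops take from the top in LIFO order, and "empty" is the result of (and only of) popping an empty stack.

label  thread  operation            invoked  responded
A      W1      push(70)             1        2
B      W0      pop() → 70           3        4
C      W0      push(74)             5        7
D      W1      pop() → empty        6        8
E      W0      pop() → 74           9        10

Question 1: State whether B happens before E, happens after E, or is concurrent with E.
before

B spans [3,4], E spans [9,10]
resp(B)=4 < inv(E)=9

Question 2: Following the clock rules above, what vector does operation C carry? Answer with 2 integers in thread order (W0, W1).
(2, 1)

VC(A, invoked at 1): no causal predecessors; +1 on W1 → (0, 1)
invoked at 6, D merges VC(A)=(0, 1) and bumps W1's slot → (0, 2)
invoked at 3, B merges VC(A)=(0, 1) and bumps W0's slot → (1, 1)
invoked at 5, C merges VC(B)=(1, 1) and bumps W0's slot → (2, 1)
invoked at 9, E merges VC(C)=(2, 1) and bumps W0's slot → (3, 1)
target: VC(C) = (2, 1)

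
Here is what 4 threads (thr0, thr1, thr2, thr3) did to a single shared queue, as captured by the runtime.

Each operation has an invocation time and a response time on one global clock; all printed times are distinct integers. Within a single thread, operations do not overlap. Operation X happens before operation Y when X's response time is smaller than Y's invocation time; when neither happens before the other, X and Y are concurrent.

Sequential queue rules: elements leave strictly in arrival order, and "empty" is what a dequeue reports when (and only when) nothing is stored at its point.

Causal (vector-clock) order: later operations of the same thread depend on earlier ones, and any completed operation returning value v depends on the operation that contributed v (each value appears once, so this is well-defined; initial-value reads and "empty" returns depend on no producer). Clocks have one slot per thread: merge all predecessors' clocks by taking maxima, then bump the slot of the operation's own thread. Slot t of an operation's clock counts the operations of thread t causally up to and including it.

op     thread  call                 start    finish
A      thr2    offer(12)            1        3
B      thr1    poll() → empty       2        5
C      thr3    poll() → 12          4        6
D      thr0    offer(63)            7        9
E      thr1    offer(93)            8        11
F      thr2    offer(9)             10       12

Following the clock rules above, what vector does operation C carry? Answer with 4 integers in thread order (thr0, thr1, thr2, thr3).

(0, 0, 1, 1)

VC(A, invoked at 1): no causal predecessors; +1 on thr2 → (0, 0, 1, 0)
VC(B, invoked at 2): no causal predecessors; +1 on thr1 → (0, 1, 0, 0)
VC(D, invoked at 7): no causal predecessors; +1 on thr0 → (1, 0, 0, 0)
from VC(A)=(0, 0, 1, 0), C (invoked 4) maxes components and bumps thr3 → (0, 0, 1, 1)
from VC(A)=(0, 0, 1, 0), F (invoked 10) maxes components and bumps thr2 → (0, 0, 2, 0)
from VC(B)=(0, 1, 0, 0), E (invoked 8) maxes components and bumps thr1 → (0, 2, 0, 0)
target: VC(C) = (0, 0, 1, 1)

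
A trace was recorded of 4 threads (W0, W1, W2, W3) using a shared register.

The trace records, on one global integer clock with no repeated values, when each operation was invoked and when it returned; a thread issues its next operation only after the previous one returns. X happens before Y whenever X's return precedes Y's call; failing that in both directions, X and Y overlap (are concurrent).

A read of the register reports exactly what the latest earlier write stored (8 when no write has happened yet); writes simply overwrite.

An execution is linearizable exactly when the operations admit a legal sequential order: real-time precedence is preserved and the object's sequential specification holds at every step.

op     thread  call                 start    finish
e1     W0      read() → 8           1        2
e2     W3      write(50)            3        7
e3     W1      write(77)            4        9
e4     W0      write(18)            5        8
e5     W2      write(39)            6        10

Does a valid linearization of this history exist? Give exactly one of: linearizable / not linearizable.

witness order: e1, e2, e3, e4, e5
step 1: e1 read() → 8 — value 8
step 2: e2 write(50) — value 50
step 3: e3 write(77) — value 77
step 4: e4 write(18) — value 18
step 5: e5 write(39) — value 39

linearizable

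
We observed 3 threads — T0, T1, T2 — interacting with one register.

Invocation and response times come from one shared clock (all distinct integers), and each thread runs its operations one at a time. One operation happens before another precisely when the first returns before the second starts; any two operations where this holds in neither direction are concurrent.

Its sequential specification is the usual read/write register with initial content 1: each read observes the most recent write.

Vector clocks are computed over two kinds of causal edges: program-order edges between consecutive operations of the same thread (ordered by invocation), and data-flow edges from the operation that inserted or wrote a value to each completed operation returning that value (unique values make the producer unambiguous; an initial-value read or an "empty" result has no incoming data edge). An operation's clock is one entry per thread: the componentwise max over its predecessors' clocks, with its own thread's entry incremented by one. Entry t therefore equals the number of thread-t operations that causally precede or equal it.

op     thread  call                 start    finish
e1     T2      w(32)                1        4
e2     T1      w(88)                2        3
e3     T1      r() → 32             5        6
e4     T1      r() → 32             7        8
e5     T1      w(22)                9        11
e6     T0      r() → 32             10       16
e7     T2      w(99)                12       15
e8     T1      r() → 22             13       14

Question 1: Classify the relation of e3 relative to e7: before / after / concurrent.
Answer: before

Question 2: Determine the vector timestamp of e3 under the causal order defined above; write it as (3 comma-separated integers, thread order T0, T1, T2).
Answer: (0, 2, 1)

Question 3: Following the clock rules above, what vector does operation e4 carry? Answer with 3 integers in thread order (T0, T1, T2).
Answer: (0, 3, 1)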